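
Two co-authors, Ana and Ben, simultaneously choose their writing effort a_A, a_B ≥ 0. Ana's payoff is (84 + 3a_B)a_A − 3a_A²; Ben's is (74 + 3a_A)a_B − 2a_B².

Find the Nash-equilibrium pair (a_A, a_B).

37.2, 46.4

Expanding Ana's payoff: 84a_A + 3a_Ba_A − 3a_A².
∂π/∂a_A = 84 + 3a_B − 6a_A = 0, so a_A = 14 + 0.5a_B.
Likewise for Ben: a_B = 18.5 + 0.75a_A.
Substituting the second reaction function into the first: a_A = 14 + 0.5(18.5 + 0.75a_A), which gives 0.625a_A = 23.25 ⇒ a_A = 37.2.
Then a_B = 18.5 + 0.75·37.2 = 46.4.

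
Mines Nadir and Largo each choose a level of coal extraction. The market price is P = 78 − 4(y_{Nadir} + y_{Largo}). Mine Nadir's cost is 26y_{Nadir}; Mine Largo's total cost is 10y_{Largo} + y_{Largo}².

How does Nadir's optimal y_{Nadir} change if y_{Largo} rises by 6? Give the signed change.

-3

Mine Nadir's profit: π = y_{Nadir}(78 − 4(y_{Nadir} + y_{Largo})) − 26y_{Nadir}.
∂π/∂y_{Nadir} = 52 − 8y_{Nadir} − 4y_{Largo} = 0, so y_{Nadir} = 6.5 − 0.5y_{Largo}.
The reaction-function slope is −0.5, so a 6-unit rise in y_{Largo} moves y_{Nadir} by −0.5 × 6 = −3. Nadir's best response falls — the actions are strategic substitutes.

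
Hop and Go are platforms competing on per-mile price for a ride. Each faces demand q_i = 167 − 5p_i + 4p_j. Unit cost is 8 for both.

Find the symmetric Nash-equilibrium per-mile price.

Hop's profit: π = (p_{Hop} − 8)(167 − 5p_{Hop} + 4p_{Go}).
∂π/∂p_{Hop} = 207 − 10p_{Hop} + 4p_{Go} = 0 ⇒ p_{Hop} = 20.7 + 0.4p_{Go}.
The game is symmetric, so in equilibrium p_{Go} = p_{Hop}: the reaction function gives 0.6p_{Hop} = 20.7, hence p_{Hop} = 34.5.

34.5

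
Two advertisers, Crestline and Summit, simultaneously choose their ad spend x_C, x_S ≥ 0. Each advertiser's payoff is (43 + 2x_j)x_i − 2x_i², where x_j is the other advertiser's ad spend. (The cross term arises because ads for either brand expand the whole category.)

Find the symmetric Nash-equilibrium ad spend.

21.5

Crestline's payoff is (43 + 2x_S)x_C − 2x_C².
∂π/∂x_C = 43 + 2x_S − 4x_C = 0, so x_C = 10.75 + 0.5x_S.
Setting x_C = x_S in the reaction function: x_C = 10.75 + 0.5x_C, so x_C = 10.75 / 0.5 = 21.5.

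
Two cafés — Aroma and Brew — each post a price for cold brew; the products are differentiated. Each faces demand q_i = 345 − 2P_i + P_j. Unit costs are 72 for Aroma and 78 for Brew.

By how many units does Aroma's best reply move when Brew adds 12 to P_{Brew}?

3

Aroma's profit: π = (P_{Aroma} − 72)(345 − 2P_{Aroma} + P_{Brew}).
∂π/∂P_{Aroma} = 489 − 4P_{Aroma} + P_{Brew} = 0 ⇒ P_{Aroma} = 122.25 + 0.25P_{Brew}.
The reaction-function slope is 0.25, so a 12-unit rise in P_{Brew} moves P_{Aroma} by 0.25 × 12 = 3. Aroma's best response rises — the actions are strategic complements.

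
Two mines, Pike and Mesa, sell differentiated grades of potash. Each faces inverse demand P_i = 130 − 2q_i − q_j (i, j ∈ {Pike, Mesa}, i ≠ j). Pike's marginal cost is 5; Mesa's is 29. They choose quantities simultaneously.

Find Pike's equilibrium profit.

Mine Pike's profit: π = q_{Pike}(130 − 2q_{Pike} − q_{Mesa}) − 5q_{Pike}.
∂π/∂q_{Pike} = 125 − 4q_{Pike} − q_{Mesa} = 0 ⇒ q_{Pike} = 31.25 − 0.25q_{Mesa}.
Similarly q_{Mesa} = 25.25 − 0.25q_{Pike}.
Substituting the second reaction function into the first: q_{Pike} = 31.25 − 0.25(25.25 − 0.25q_{Pike}), which gives 0.9375q_{Pike} = 24.9375 ⇒ q_{Pike} = 26.6.
Then q_{Mesa} = 25.25 − 0.25·26.6 = 18.6.
P_{Pike} = 130 − 2·26.6 − 18.6 = 58.2.
Profit = (58.2 − 5)·26.6 = 1415.12.

1415.12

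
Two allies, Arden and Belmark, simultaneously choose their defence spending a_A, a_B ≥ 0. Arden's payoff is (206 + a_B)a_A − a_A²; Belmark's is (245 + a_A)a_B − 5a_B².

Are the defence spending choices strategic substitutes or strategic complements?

strategic complements

Expanding Arden's payoff: 206a_A + a_Ba_A − a_A².
∂π/∂a_A = 206 + a_B − 2a_A = 0, so a_A = 103 + 0.5a_B.
The best-response slope da_A/da_B = 0.5 > 0: the reaction function is upward-sloping, so the choices are strategic complements.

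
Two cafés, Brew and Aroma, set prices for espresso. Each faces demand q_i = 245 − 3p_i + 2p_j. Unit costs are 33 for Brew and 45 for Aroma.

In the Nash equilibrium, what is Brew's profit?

9157.6875

Brew's profit: π = (p_{Brew} − 33)(245 − 3p_{Brew} + 2p_{Aroma}).
∂π/∂p_{Brew} = 344 − 6p_{Brew} + 2p_{Aroma} = 0 ⇒ p_{Brew} = 172/3 + (1/3)p_{Aroma}.
Similarly p_{Aroma} = 190/3 + (1/3)p_{Brew}.
Solving the two reaction functions simultaneously: (1 − (1/3)(1/3))p_{Brew} = 172/3 + (1/3)·(190/3), so (8/9)p_{Brew} = 706/9 and p_{Brew} = 88.25.
Then p_{Aroma} = 190/3 + (1/3)·88.25 = 92.75.
q_{Brew} = 245 − 3·88.25 + 2·92.75 = 165.75.
Profit = (88.25 − 33)·165.75 = 9157.6875.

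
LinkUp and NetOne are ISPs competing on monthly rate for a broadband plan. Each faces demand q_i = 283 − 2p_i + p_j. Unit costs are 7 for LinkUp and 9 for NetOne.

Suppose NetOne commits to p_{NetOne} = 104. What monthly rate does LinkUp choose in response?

100.25

LinkUp's profit: π = (p_{LinkUp} − 7)(283 − 2p_{LinkUp} + p_{NetOne}).
∂π/∂p_{LinkUp} = 297 − 4p_{LinkUp} + p_{NetOne} = 0 ⇒ p_{LinkUp} = 74.25 + 0.25p_{NetOne}.
At p_{NetOne} = 104: p_{LinkUp} = 74.25 + 0.25·104 = 100.25.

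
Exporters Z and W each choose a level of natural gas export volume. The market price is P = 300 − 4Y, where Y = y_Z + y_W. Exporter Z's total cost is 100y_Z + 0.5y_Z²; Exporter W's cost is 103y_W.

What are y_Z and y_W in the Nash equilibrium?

14.5, 17.375

Exporter Z's profit: π = y_Z(300 − 4(y_Z + y_W)) − 100y_Z − 0.5y_Z².
∂π/∂y_Z = 200 − 9y_Z − 4y_W = 0, so y_Z = 200/9 − (4/9)y_W.
For W: ∂π/∂y_W = 197 − 8y_W − 4y_Z = 0 ⇒ y_W = 24.625 − 0.5y_Z.
Solving the two reaction functions simultaneously: (1 − (−4/9)(−0.5))y_Z = 200/9 − (4/9)·24.625, so (7/9)y_Z = 203/18 and y_Z = 14.5.
Then y_W = 24.625 − 0.5·14.5 = 17.375.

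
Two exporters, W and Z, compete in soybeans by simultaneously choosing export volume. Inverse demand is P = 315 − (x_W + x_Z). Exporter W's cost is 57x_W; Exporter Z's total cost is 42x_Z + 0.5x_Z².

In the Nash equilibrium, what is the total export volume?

Exporter W's profit: π = x_W(315 − (x_W + x_Z)) − 57x_W.
∂π/∂x_W = 258 − 2x_W − x_Z = 0, so x_W = 129 − 0.5x_Z.
For Z: ∂π/∂x_Z = 273 − 3x_Z − x_W = 0 ⇒ x_Z = 91 − (1/3)x_W.
Solving the two reaction functions simultaneously: (1 − (−0.5)(−1/3))x_W = 129 − 0.5·91, so (5/6)x_W = 83.5 and x_W = 100.2.
Then x_Z = 91 − (1/3)·100.2 = 57.6.
Total export volume: 100.2 + 57.6 = 157.8.

157.8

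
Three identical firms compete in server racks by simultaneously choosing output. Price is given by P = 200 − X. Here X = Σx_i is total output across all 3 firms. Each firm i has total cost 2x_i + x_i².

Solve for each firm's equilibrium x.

33

A representative firm's profit is π_i = x_i(200 − X) − 2x_i − x_i², with X = x_i + Σ_{j≠i} x_j.
First-order condition: 198 − 4x_i − Σ_{j≠i} x_j = 0.
With identical firms, set every x_j = x: then 198 − 4x − 2x = 0, i.e. x = 198/6 = 33.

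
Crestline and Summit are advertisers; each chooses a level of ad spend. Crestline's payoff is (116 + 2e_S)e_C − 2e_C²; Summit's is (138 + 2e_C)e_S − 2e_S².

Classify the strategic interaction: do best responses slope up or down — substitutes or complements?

Expanding Crestline's payoff: 116e_C + 2e_Se_C − 2e_C².
∂π/∂e_C = 116 + 2e_S − 4e_C = 0, so e_C = 29 + 0.5e_S.
The best-response slope de_C/de_S = 0.5 > 0: the reaction function is upward-sloping, so the choices are strategic complements.

strategic complements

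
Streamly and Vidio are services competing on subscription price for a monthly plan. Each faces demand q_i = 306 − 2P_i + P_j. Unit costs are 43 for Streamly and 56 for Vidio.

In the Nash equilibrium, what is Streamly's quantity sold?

178.8

Streamly's profit: π = (P_{Streamly} − 43)(306 − 2P_{Streamly} + P_{Vidio}).
∂π/∂P_{Streamly} = 392 − 4P_{Streamly} + P_{Vidio} = 0 ⇒ P_{Streamly} = 98 + 0.25P_{Vidio}.
Similarly P_{Vidio} = 104.5 + 0.25P_{Streamly}.
Substituting the second reaction function into the first: P_{Streamly} = 98 + 0.25(104.5 + 0.25P_{Streamly}), which gives 0.9375P_{Streamly} = 124.125 ⇒ P_{Streamly} = 132.4.
Then P_{Vidio} = 104.5 + 0.25·132.4 = 137.6.
q_{Streamly} = 306 − 2·132.4 + 137.6 = 178.8.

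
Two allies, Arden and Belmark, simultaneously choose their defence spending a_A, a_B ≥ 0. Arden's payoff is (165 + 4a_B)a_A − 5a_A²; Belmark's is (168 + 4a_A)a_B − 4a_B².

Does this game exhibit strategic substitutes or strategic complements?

Expanding Arden's payoff: 165a_A + 4a_Ba_A − 5a_A².
∂π/∂a_A = 165 + 4a_B − 10a_A = 0, so a_A = 16.5 + 0.4a_B.
The best-response slope da_A/da_B = 0.4 > 0: the reaction function is upward-sloping, so the choices are strategic complements.

strategic complements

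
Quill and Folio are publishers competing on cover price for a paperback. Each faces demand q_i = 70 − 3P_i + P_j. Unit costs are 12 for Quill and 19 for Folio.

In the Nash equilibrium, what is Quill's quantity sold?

29.4

Quill's profit: π = (P_{Quill} − 12)(70 − 3P_{Quill} + P_{Folio}).
∂π/∂P_{Quill} = 106 − 6P_{Quill} + P_{Folio} = 0 ⇒ P_{Quill} = 53/3 + (1/6)P_{Folio}.
Similarly P_{Folio} = 127/6 + (1/6)P_{Quill}.
Solving the two reaction functions simultaneously: (1 − (1/6)(1/6))P_{Quill} = 53/3 + (1/6)·(127/6), so (35/36)P_{Quill} = 763/36 and P_{Quill} = 21.8.
Then P_{Folio} = 127/6 + (1/6)·21.8 = 24.8.
q_{Quill} = 70 − 3·21.8 + 24.8 = 29.4.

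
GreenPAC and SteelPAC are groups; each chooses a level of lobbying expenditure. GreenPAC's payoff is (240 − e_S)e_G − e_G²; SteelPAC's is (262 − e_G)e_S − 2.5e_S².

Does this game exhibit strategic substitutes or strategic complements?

Expanding GreenPAC's payoff: 240e_G − e_Se_G − e_G².
∂π/∂e_G = 240 − e_S − 2e_G = 0, so e_G = 120 − 0.5e_S.
The best-response slope de_G/de_S = −0.5 < 0: the reaction function is downward-sloping, so the choices are strategic substitutes.

strategic substitutes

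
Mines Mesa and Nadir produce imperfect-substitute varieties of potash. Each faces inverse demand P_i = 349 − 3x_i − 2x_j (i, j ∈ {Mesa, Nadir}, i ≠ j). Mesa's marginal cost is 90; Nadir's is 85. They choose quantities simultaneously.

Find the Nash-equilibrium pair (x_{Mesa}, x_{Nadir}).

Mine Mesa's profit: π = x_{Mesa}(349 − 3x_{Mesa} − 2x_{Nadir}) − 90x_{Mesa}.
∂π/∂x_{Mesa} = 259 − 6x_{Mesa} − 2x_{Nadir} = 0 ⇒ x_{Mesa} = 259/6 − (1/3)x_{Nadir}.
Similarly x_{Nadir} = 44 − (1/3)x_{Mesa}.
Substituting the second reaction function into the first: x_{Mesa} = 259/6 − (1/3)(44 − (1/3)x_{Mesa}), which gives (8/9)x_{Mesa} = 28.5 ⇒ x_{Mesa} = 32.0625.
Then x_{Nadir} = 44 − (1/3)·32.0625 = 33.3125.

32.0625, 33.3125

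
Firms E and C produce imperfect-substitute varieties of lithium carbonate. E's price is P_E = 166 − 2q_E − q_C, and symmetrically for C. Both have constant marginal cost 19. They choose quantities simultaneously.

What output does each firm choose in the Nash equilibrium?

Firm E's profit: π = q_E(166 − 2q_E − q_C) − 19q_E.
∂π/∂q_E = 147 − 4q_E − q_C = 0 ⇒ q_E = 36.75 − 0.25q_C.
By symmetry q_C = q_E; substituting into the reaction function, 1.25q_E = 36.75 and q_E = 29.4.

29.4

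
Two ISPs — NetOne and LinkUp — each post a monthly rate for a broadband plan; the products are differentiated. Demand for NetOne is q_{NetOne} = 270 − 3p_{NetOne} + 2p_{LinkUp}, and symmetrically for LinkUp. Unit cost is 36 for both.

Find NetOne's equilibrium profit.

10266.75

NetOne's profit: π = (p_{NetOne} − 36)(270 − 3p_{NetOne} + 2p_{LinkUp}).
∂π/∂p_{NetOne} = 378 − 6p_{NetOne} + 2p_{LinkUp} = 0 ⇒ p_{NetOne} = 63 + (1/3)p_{LinkUp}.
By symmetry p_{LinkUp} = p_{NetOne}; substituting into the reaction function, (2/3)p_{NetOne} = 63 and p_{NetOne} = 94.5.
q_{NetOne} = 270 − 3·94.5 + 2·94.5 = 175.5.
Profit = (94.5 − 36)·175.5 = 10266.75.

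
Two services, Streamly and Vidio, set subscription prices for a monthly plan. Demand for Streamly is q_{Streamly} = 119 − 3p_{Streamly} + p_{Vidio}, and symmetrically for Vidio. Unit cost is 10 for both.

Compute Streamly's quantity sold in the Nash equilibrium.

Streamly's profit: π = (p_{Streamly} − 10)(119 − 3p_{Streamly} + p_{Vidio}).
∂π/∂p_{Streamly} = 149 − 6p_{Streamly} + p_{Vidio} = 0 ⇒ p_{Streamly} = 149/6 + (1/6)p_{Vidio}.
The game is symmetric, so in equilibrium p_{Vidio} = p_{Streamly}: the reaction function gives (5/6)p_{Streamly} = 149/6, hence p_{Streamly} = 29.8.
q_{Streamly} = 119 − 3·29.8 + 29.8 = 59.4.

59.4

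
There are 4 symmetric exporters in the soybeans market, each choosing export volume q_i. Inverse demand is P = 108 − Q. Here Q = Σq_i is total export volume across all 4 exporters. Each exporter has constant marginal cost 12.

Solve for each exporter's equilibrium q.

19.2

A representative exporter's profit is π_i = q_i(108 − Q) − 12q_i, with Q = q_i + Σ_{j≠i} q_j.
First-order condition: 96 − 2q_i − Σ_{j≠i} q_j = 0.
In a symmetric equilibrium every exporter chooses the same q, so Σ_{j≠i} q_j = 3q. The condition becomes 96 − 5q = 0, giving q = 96/5 = 19.2.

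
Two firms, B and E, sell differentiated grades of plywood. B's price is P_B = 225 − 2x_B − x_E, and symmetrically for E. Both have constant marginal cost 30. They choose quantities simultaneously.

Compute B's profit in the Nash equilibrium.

3042

Firm B's profit: π = x_B(225 − 2x_B − x_E) − 30x_B.
∂π/∂x_B = 195 − 4x_B − x_E = 0 ⇒ x_B = 48.75 − 0.25x_E.
By symmetry x_E = x_B; substituting into the reaction function, 1.25x_B = 48.75 and x_B = 39.
P_B = 225 − 2·39 − 39 = 108.
Profit = (108 − 30)·39 = 3042.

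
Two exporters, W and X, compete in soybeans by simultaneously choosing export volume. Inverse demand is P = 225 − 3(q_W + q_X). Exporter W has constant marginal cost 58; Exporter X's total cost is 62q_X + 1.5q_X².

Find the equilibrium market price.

125.6

Exporter W's profit: π = q_W(225 − 3(q_W + q_X)) − 58q_W.
∂π/∂q_W = 167 − 6q_W − 3q_X = 0, so q_W = 167/6 − 0.5q_X.
For X: ∂π/∂q_X = 163 − 9q_X − 3q_W = 0 ⇒ q_X = 163/9 − (1/3)q_W.
Solving the two reaction functions simultaneously: (1 − (−0.5)(−1/3))q_W = 167/6 − 0.5·(163/9), so (5/6)q_W = 169/9 and q_W = 338/15.
Then q_X = 163/9 − (1/3)·(338/15) = 10.6.
Equilibrium price: P = 225 − 3·(497/15) = 125.6.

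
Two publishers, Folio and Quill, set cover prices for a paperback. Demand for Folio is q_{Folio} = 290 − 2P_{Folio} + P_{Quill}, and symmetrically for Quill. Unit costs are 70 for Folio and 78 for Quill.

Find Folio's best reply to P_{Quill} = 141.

142.75

Folio's profit: π = (P_{Folio} − 70)(290 − 2P_{Folio} + P_{Quill}).
∂π/∂P_{Folio} = 430 − 4P_{Folio} + P_{Quill} = 0 ⇒ P_{Folio} = 107.5 + 0.25P_{Quill}.
At P_{Quill} = 141: P_{Folio} = 107.5 + 0.25·141 = 142.75.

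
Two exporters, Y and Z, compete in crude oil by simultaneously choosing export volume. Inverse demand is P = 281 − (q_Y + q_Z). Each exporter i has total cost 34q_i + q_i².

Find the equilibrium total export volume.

98.8

Exporter Y's profit: π = q_Y(281 − (q_Y + q_Z)) − 34q_Y − q_Y².
∂π/∂q_Y = 247 − 4q_Y − q_Z = 0, so q_Y = 61.75 − 0.25q_Z.
By symmetry q_Z = q_Y; substituting into the reaction function, 1.25q_Y = 61.75 and q_Y = 49.4.
Total export volume: 49.4 + 49.4 = 98.8.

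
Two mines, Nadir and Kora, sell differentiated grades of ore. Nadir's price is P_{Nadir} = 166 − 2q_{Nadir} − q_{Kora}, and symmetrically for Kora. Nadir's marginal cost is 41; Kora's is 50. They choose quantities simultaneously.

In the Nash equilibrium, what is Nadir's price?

Mine Nadir's profit: π = q_{Nadir}(166 − 2q_{Nadir} − q_{Kora}) − 41q_{Nadir}.
∂π/∂q_{Nadir} = 125 − 4q_{Nadir} − q_{Kora} = 0 ⇒ q_{Nadir} = 31.25 − 0.25q_{Kora}.
Similarly q_{Kora} = 29 − 0.25q_{Nadir}.
Plugging q_{Kora} into Nadir's best response: q_{Nadir} = 31.25 − 0.25(29 − 0.25q_{Nadir}) ⇒ 0.9375q_{Nadir} = 24, so q_{Nadir} = 25.6.
Then q_{Kora} = 29 − 0.25·25.6 = 22.6.
P_{Nadir} = 166 − 2·25.6 − 22.6 = 92.2.

92.2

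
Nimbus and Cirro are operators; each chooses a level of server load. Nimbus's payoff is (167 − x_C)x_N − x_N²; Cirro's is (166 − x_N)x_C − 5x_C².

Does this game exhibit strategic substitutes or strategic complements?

strategic substitutes

Expanding Nimbus's payoff: 167x_N − x_Cx_N − x_N².
∂π/∂x_N = 167 − x_C − 2x_N = 0, so x_N = 83.5 − 0.5x_C.
The best-response slope dx_N/dx_C = −0.5 < 0: the reaction function is downward-sloping, so the choices are strategic substitutes.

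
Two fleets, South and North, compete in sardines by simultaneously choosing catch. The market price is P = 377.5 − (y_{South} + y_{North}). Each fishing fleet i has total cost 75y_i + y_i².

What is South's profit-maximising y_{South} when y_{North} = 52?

62.625

Fishing fleet South's profit: π = y_{South}(377.5 − (y_{South} + y_{North})) − 75y_{South} − y_{South}².
∂π/∂y_{South} = 302.5 − 4y_{South} − y_{North} = 0, so y_{South} = 75.625 − 0.25y_{North}.
At y_{North} = 52: y_{South} = 75.625 − 0.25·52 = 62.625.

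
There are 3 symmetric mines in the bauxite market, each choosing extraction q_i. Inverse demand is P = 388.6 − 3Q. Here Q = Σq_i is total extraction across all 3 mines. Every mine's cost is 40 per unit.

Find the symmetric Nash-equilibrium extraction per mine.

29.05

A representative mine's profit is π_i = q_i(388.6 − 3Q) − 40q_i, with Q = q_i + Σ_{j≠i} q_j.
First-order condition: 348.6 − 6q_i − 3Σ_{j≠i} q_j = 0.
With identical mines, set every q_j = q: then 348.6 − 6q − 6q = 0, i.e. q = 348.6/12 = 29.05.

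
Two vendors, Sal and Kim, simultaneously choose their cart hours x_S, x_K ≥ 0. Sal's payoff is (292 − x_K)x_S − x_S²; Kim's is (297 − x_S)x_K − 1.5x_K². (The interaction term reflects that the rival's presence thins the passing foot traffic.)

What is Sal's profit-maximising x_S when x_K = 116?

88

Expanding Sal's payoff: 292x_S − x_Kx_S − x_S².
∂π/∂x_S = 292 − x_K − 2x_S = 0, so x_S = 146 − 0.5x_K.
At x_K = 116: x_S = 146 − 0.5·116 = 88.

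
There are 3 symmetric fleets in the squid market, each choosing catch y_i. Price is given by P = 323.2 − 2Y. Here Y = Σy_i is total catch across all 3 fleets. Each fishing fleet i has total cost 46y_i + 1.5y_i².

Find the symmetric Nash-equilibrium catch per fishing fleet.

25.2

A representative fishing fleet's profit is π_i = y_i(323.2 − 2Y) − 46y_i − 1.5y_i², with Y = y_i + Σ_{j≠i} y_j.
First-order condition: 277.2 − 7y_i − 2Σ_{j≠i} y_j = 0.
Imposing symmetry (y_j = y for all j) turns Σ_{j≠i} y_j into 2y, so 277.2 = 11y and y = 25.2.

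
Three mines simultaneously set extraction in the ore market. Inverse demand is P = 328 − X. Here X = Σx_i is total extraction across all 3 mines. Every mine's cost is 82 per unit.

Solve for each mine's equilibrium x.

A representative mine's profit is π_i = x_i(328 − X) − 82x_i, with X = x_i + Σ_{j≠i} x_j.
First-order condition: 246 − 2x_i − Σ_{j≠i} x_j = 0.
Imposing symmetry (x_j = x for all j) turns Σ_{j≠i} x_j into 2x, so 246 = 4x and x = 61.5.

61.5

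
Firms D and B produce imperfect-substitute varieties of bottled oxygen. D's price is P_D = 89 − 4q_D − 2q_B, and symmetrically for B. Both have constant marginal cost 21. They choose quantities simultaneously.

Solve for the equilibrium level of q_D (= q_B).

6.8

Firm D's profit: π = q_D(89 − 4q_D − 2q_B) − 21q_D.
∂π/∂q_D = 68 − 8q_D − 2q_B = 0 ⇒ q_D = 8.5 − 0.25q_B.
By symmetry q_B = q_D; substituting into the reaction function, 1.25q_D = 8.5 and q_D = 6.8.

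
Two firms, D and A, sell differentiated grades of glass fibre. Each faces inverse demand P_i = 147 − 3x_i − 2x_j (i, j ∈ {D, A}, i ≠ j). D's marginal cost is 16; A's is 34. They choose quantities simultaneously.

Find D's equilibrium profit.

918.75

Firm D's profit: π = x_D(147 − 3x_D − 2x_A) − 16x_D.
∂π/∂x_D = 131 − 6x_D − 2x_A = 0 ⇒ x_D = 131/6 − (1/3)x_A.
Similarly x_A = 113/6 − (1/3)x_D.
Substituting the second reaction function into the first: x_D = 131/6 − (1/3)(113/6 − (1/3)x_D), which gives (8/9)x_D = 140/9 ⇒ x_D = 17.5.
Then x_A = 113/6 − (1/3)·17.5 = 13.
P_D = 147 − 3·17.5 − 2·13 = 68.5.
Profit = (68.5 − 16)·17.5 = 918.75.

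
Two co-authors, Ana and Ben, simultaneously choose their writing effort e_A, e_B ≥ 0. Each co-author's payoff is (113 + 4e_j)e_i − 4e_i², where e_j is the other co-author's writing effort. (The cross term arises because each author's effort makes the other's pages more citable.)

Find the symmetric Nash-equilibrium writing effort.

Ana's payoff is (113 + 4e_B)e_A − 4e_A².
∂π/∂e_A = 113 + 4e_B − 8e_A = 0, so e_A = 14.125 + 0.5e_B.
Setting e_A = e_B in the reaction function: e_A = 14.125 + 0.5e_A, so e_A = 14.125 / 0.5 = 28.25.

28.25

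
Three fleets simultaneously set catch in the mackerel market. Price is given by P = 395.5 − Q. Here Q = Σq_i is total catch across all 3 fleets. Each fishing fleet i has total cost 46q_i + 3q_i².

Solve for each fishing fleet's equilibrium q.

34.95

A representative fishing fleet's profit is π_i = q_i(395.5 − Q) − 46q_i − 3q_i², with Q = q_i + Σ_{j≠i} q_j.
First-order condition: 349.5 − 8q_i − Σ_{j≠i} q_j = 0.
In a symmetric equilibrium every fishing fleet chooses the same q, so Σ_{j≠i} q_j = 2q. The condition becomes 349.5 − 10q = 0, giving q = 349.5/10 = 34.95.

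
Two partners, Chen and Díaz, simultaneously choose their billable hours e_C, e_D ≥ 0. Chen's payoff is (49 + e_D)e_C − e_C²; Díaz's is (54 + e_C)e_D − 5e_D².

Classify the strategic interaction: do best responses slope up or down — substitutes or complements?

Expanding Chen's payoff: 49e_C + e_De_C − e_C².
∂π/∂e_C = 49 + e_D − 2e_C = 0, so e_C = 24.5 + 0.5e_D.
The best-response slope de_C/de_D = 0.5 > 0: the reaction function is upward-sloping, so the choices are strategic complements.

strategic complements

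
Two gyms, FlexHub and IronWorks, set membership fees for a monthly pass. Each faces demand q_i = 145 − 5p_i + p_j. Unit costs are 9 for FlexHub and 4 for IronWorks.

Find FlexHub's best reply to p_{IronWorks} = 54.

FlexHub's profit: π = (p_{FlexHub} − 9)(145 − 5p_{FlexHub} + p_{IronWorks}).
∂π/∂p_{FlexHub} = 190 − 10p_{FlexHub} + p_{IronWorks} = 0 ⇒ p_{FlexHub} = 19 + 0.1p_{IronWorks}.
At p_{IronWorks} = 54: p_{FlexHub} = 19 + 0.1·54 = 24.4.

24.4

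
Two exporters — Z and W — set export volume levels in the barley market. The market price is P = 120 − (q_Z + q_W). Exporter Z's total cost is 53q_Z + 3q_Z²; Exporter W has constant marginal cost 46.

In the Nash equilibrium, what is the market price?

Exporter Z's profit: π = q_Z(120 − (q_Z + q_W)) − 53q_Z − 3q_Z².
∂π/∂q_Z = 67 − 8q_Z − q_W = 0, so q_Z = 8.375 − 0.125q_W.
For W: ∂π/∂q_W = 74 − 2q_W − q_Z = 0 ⇒ q_W = 37 − 0.5q_Z.
Plugging q_W into Z's best response: q_Z = 8.375 − 0.125(37 − 0.5q_Z) ⇒ 0.9375q_Z = 3.75, so q_Z = 4.
Then q_W = 37 − 0.5·4 = 35.
Equilibrium price: P = 120 − 39 = 81.

81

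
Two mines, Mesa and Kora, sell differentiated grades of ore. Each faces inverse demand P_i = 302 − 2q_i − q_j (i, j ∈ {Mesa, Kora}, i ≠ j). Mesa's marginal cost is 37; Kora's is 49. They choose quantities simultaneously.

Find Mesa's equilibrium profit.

5788.88

Mine Mesa's profit: π = q_{Mesa}(302 − 2q_{Mesa} − q_{Kora}) − 37q_{Mesa}.
∂π/∂q_{Mesa} = 265 − 4q_{Mesa} − q_{Kora} = 0 ⇒ q_{Mesa} = 66.25 − 0.25q_{Kora}.
Similarly q_{Kora} = 63.25 − 0.25q_{Mesa}.
Solving the two reaction functions simultaneously: (1 − (−0.25)(−0.25))q_{Mesa} = 66.25 − 0.25·63.25, so 0.9375q_{Mesa} = 50.4375 and q_{Mesa} = 53.8.
Then q_{Kora} = 63.25 − 0.25·53.8 = 49.8.
P_{Mesa} = 302 − 2·53.8 − 49.8 = 144.6.
Profit = (144.6 − 37)·53.8 = 5788.88.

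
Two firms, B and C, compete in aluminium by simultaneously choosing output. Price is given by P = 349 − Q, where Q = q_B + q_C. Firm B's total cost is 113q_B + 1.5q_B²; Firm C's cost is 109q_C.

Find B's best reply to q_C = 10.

Firm B's profit: π = q_B(349 − (q_B + q_C)) − 113q_B − 1.5q_B².
∂π/∂q_B = 236 − 5q_B − q_C = 0, so q_B = 47.2 − 0.2q_C.
At q_C = 10: q_B = 47.2 − 0.2·10 = 45.2.

45.2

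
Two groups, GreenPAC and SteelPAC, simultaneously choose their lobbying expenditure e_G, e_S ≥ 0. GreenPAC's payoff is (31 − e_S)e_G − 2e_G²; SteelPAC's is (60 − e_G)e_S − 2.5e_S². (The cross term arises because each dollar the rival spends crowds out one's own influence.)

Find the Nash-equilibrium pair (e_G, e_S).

5, 11

Expanding GreenPAC's payoff: 31e_G − e_Se_G − 2e_G².
∂π/∂e_G = 31 − e_S − 4e_G = 0, so e_G = 7.75 − 0.25e_S.
Likewise for SteelPAC: e_S = 12 − 0.2e_G.
Solving the two reaction functions simultaneously: (1 − (−0.25)(−0.2))e_G = 7.75 − 0.25·12, so 0.95e_G = 4.75 and e_G = 5.
Then e_S = 12 − 0.2·5 = 11.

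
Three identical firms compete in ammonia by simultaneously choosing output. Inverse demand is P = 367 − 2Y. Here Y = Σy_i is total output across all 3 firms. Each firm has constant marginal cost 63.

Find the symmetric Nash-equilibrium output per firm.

38

A representative firm's profit is π_i = y_i(367 − 2Y) − 63y_i, with Y = y_i + Σ_{j≠i} y_j.
First-order condition: 304 − 4y_i − 2Σ_{j≠i} y_j = 0.
Imposing symmetry (y_j = y for all j) turns Σ_{j≠i} y_j into 2y, so 304 = 8y and y = 38.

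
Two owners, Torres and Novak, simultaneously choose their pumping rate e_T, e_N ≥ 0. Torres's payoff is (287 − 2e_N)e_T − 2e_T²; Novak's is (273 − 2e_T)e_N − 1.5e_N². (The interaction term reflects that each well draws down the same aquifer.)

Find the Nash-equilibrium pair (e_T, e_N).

Expanding Torres's payoff: 287e_T − 2e_Ne_T − 2e_T².
∂π/∂e_T = 287 − 2e_N − 4e_T = 0, so e_T = 71.75 − 0.5e_N.
Likewise for Novak: e_N = 91 − (2/3)e_T.
Solving the two reaction functions simultaneously: (1 − (−0.5)(−2/3))e_T = 71.75 − 0.5·91, so (2/3)e_T = 26.25 and e_T = 39.375.
Then e_N = 91 − (2/3)·39.375 = 64.75.

39.375, 64.75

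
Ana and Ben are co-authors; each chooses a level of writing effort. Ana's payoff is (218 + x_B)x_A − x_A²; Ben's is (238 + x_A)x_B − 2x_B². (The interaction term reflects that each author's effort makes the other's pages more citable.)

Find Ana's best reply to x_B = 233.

Expanding Ana's payoff: 218x_A + x_Bx_A − x_A².
∂π/∂x_A = 218 + x_B − 2x_A = 0, so x_A = 109 + 0.5x_B.
At x_B = 233: x_A = 109 + 0.5·233 = 225.5.

225.5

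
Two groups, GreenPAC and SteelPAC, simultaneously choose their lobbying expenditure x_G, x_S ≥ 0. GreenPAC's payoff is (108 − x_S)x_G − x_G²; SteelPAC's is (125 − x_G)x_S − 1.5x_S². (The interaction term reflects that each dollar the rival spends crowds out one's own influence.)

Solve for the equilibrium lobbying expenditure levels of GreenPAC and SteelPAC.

Expanding GreenPAC's payoff: 108x_G − x_Sx_G − x_G².
∂π/∂x_G = 108 − x_S − 2x_G = 0, so x_G = 54 − 0.5x_S.
Likewise for SteelPAC: x_S = 125/3 − (1/3)x_G.
Plugging x_S into GreenPAC's best response: x_G = 54 − 0.5(125/3 − (1/3)x_G) ⇒ (5/6)x_G = 199/6, so x_G = 39.8.
Then x_S = 125/3 − (1/3)·39.8 = 28.4.

39.8, 28.4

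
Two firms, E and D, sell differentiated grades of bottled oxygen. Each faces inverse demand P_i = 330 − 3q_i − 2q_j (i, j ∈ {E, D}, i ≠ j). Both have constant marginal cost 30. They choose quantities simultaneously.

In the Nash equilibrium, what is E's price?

142.5

Firm E's profit: π = q_E(330 − 3q_E − 2q_D) − 30q_E.
∂π/∂q_E = 300 − 6q_E − 2q_D = 0 ⇒ q_E = 50 − (1/3)q_D.
Setting q_E = q_D in the reaction function: q_E = 50 − (1/3)q_E, so q_E = 50 / (4/3) = 37.5.
P_E = 330 − 3·37.5 − 2·37.5 = 142.5.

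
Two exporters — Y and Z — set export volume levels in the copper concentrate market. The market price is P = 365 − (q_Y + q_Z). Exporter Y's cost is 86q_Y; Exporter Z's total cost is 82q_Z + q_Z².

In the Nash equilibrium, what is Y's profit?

14161

Exporter Y's profit: π = q_Y(365 − (q_Y + q_Z)) − 86q_Y.
∂π/∂q_Y = 279 − 2q_Y − q_Z = 0, so q_Y = 139.5 − 0.5q_Z.
For Z: ∂π/∂q_Z = 283 − 4q_Z − q_Y = 0 ⇒ q_Z = 70.75 − 0.25q_Y.
Plugging q_Z into Y's best response: q_Y = 139.5 − 0.5(70.75 − 0.25q_Y) ⇒ 0.875q_Y = 104.125, so q_Y = 119.
Then q_Z = 70.75 − 0.25·119 = 41.
Price P = 365 − 160 = 205.
Y's profit: (205 − 86)·119 = 14161.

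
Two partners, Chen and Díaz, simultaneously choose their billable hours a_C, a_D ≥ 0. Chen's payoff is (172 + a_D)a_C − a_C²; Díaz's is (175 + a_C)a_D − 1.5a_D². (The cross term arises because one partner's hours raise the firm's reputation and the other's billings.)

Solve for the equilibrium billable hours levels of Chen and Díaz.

138.2, 104.4

Expanding Chen's payoff: 172a_C + a_Da_C − a_C².
∂π/∂a_C = 172 + a_D − 2a_C = 0, so a_C = 86 + 0.5a_D.
Likewise for Díaz: a_D = 175/3 + (1/3)a_C.
Solving the two reaction functions simultaneously: (1 − (0.5)(1/3))a_C = 86 + 0.5·(175/3), so (5/6)a_C = 691/6 and a_C = 138.2.
Then a_D = 175/3 + (1/3)·138.2 = 104.4.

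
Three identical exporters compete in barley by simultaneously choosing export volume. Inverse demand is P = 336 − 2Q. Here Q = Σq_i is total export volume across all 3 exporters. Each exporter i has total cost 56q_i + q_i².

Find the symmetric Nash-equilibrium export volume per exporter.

28

A representative exporter's profit is π_i = q_i(336 − 2Q) − 56q_i − q_i², with Q = q_i + Σ_{j≠i} q_j.
First-order condition: 280 − 6q_i − 2Σ_{j≠i} q_j = 0.
In a symmetric equilibrium every exporter chooses the same q, so Σ_{j≠i} q_j = 2q. The condition becomes 280 − 10q = 0, giving q = 280/10 = 28.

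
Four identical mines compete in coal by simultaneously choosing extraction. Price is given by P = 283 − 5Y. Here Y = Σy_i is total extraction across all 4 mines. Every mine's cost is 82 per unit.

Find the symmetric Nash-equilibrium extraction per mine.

8.04

A representative mine's profit is π_i = y_i(283 − 5Y) − 82y_i, with Y = y_i + Σ_{j≠i} y_j.
First-order condition: 201 − 10y_i − 5Σ_{j≠i} y_j = 0.
Imposing symmetry (y_j = y for all j) turns Σ_{j≠i} y_j into 3y, so 201 = 25y and y = 8.04.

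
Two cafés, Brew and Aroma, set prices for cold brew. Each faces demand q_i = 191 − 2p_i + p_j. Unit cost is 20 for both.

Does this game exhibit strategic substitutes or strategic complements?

strategic complements

Brew's profit: π = (p_{Brew} − 20)(191 − 2p_{Brew} + p_{Aroma}).
∂π/∂p_{Brew} = 231 − 4p_{Brew} + p_{Aroma} = 0 ⇒ p_{Brew} = 57.75 + 0.25p_{Aroma}.
The best-response slope dp_{Brew}/dp_{Aroma} = 0.25 > 0: the reaction function is upward-sloping, so the choices are strategic complements.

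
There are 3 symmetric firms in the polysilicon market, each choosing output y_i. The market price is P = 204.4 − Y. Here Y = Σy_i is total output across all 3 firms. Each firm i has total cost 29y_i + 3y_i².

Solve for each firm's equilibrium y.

A representative firm's profit is π_i = y_i(204.4 − Y) − 29y_i − 3y_i², with Y = y_i + Σ_{j≠i} y_j.
First-order condition: 175.4 − 8y_i − Σ_{j≠i} y_j = 0.
With identical firms, set every y_j = y: then 175.4 − 8y − 2y = 0, i.e. y = 175.4/10 = 17.54.

17.54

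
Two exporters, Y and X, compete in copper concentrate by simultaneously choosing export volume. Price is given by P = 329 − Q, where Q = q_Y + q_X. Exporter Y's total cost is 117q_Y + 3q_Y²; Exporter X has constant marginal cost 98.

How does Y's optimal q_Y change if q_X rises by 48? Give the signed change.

-6

Exporter Y's profit: π = q_Y(329 − (q_Y + q_X)) − 117q_Y − 3q_Y².
∂π/∂q_Y = 212 − 8q_Y − q_X = 0, so q_Y = 26.5 − 0.125q_X.
The reaction-function slope is −0.125, so a 48-unit rise in q_X moves q_Y by −0.125 × 48 = −6. Y's best response falls — the actions are strategic substitutes.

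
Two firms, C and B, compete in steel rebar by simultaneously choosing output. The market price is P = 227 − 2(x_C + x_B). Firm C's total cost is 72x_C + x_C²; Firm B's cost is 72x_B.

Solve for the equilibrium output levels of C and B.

15.5, 31

Firm C's profit: π = x_C(227 − 2(x_C + x_B)) − 72x_C − x_C².
∂π/∂x_C = 155 − 6x_C − 2x_B = 0, so x_C = 155/6 − (1/3)x_B.
For B: ∂π/∂x_B = 155 − 4x_B − 2x_C = 0 ⇒ x_B = 38.75 − 0.5x_C.
Solving the two reaction functions simultaneously: (1 − (−1/3)(−0.5))x_C = 155/6 − (1/3)·38.75, so (5/6)x_C = 155/12 and x_C = 15.5.
Then x_B = 38.75 − 0.5·15.5 = 31.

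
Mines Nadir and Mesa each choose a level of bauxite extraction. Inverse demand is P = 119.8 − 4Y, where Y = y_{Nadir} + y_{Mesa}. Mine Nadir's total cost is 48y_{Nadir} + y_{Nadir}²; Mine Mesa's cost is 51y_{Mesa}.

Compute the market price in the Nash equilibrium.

Mine Nadir's profit: π = y_{Nadir}(119.8 − 4(y_{Nadir} + y_{Mesa})) − 48y_{Nadir} − y_{Nadir}².
∂π/∂y_{Nadir} = 71.8 − 10y_{Nadir} − 4y_{Mesa} = 0, so y_{Nadir} = 7.18 − 0.4y_{Mesa}.
For Mesa: ∂π/∂y_{Mesa} = 68.8 − 8y_{Mesa} − 4y_{Nadir} = 0 ⇒ y_{Mesa} = 8.6 − 0.5y_{Nadir}.
Plugging y_{Mesa} into Nadir's best response: y_{Nadir} = 7.18 − 0.4(8.6 − 0.5y_{Nadir}) ⇒ 0.8y_{Nadir} = 3.74, so y_{Nadir} = 4.675.
Then y_{Mesa} = 8.6 − 0.5·4.675 = 6.2625.
Equilibrium price: P = 119.8 − 4·10.9375 = 76.05.

76.05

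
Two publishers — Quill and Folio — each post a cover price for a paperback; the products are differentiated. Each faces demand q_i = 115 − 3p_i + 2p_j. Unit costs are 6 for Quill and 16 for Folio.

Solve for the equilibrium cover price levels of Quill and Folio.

35.125, 38.875

Quill's profit: π = (p_{Quill} − 6)(115 − 3p_{Quill} + 2p_{Folio}).
∂π/∂p_{Quill} = 133 − 6p_{Quill} + 2p_{Folio} = 0 ⇒ p_{Quill} = 133/6 + (1/3)p_{Folio}.
Similarly p_{Folio} = 163/6 + (1/3)p_{Quill}.
Substituting the second reaction function into the first: p_{Quill} = 133/6 + (1/3)(163/6 + (1/3)p_{Quill}), which gives (8/9)p_{Quill} = 281/9 ⇒ p_{Quill} = 35.125.
Then p_{Folio} = 163/6 + (1/3)·35.125 = 38.875.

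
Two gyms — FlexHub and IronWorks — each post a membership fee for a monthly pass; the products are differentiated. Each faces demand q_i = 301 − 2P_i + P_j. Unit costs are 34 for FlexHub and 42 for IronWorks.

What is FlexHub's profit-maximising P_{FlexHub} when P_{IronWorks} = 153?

FlexHub's profit: π = (P_{FlexHub} − 34)(301 − 2P_{FlexHub} + P_{IronWorks}).
∂π/∂P_{FlexHub} = 369 − 4P_{FlexHub} + P_{IronWorks} = 0 ⇒ P_{FlexHub} = 92.25 + 0.25P_{IronWorks}.
At P_{IronWorks} = 153: P_{FlexHub} = 92.25 + 0.25·153 = 130.5.

130.5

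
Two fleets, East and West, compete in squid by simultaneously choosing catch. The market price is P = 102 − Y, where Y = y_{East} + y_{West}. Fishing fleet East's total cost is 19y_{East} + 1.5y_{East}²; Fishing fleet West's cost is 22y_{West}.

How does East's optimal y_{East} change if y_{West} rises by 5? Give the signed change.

-1

Fishing fleet East's profit: π = y_{East}(102 − (y_{East} + y_{West})) − 19y_{East} − 1.5y_{East}².
∂π/∂y_{East} = 83 − 5y_{East} − y_{West} = 0, so y_{East} = 16.6 − 0.2y_{West}.
The reaction-function slope is −0.2, so a 5-unit rise in y_{West} moves y_{East} by −0.2 × 5 = −1. East's best response falls — the actions are strategic substitutes.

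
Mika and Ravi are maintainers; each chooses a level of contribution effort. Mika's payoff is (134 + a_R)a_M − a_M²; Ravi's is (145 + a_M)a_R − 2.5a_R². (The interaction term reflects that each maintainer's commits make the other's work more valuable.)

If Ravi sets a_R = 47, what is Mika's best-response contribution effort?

Expanding Mika's payoff: 134a_M + a_Ra_M − a_M².
∂π/∂a_M = 134 + a_R − 2a_M = 0, so a_M = 67 + 0.5a_R.
At a_R = 47: a_M = 67 + 0.5·47 = 90.5.

90.5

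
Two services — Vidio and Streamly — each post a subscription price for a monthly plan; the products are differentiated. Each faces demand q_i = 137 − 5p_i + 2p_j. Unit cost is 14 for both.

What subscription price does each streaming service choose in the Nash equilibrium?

Vidio's profit: π = (p_{Vidio} − 14)(137 − 5p_{Vidio} + 2p_{Streamly}).
∂π/∂p_{Vidio} = 207 − 10p_{Vidio} + 2p_{Streamly} = 0 ⇒ p_{Vidio} = 20.7 + 0.2p_{Streamly}.
By symmetry p_{Streamly} = p_{Vidio}; substituting into the reaction function, 0.8p_{Vidio} = 20.7 and p_{Vidio} = 25.875.

25.875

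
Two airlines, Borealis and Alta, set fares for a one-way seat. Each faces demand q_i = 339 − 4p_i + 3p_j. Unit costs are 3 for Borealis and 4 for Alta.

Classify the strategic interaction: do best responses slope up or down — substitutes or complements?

Borealis's profit: π = (p_{Borealis} − 3)(339 − 4p_{Borealis} + 3p_{Alta}).
∂π/∂p_{Borealis} = 351 − 8p_{Borealis} + 3p_{Alta} = 0 ⇒ p_{Borealis} = 43.875 + 0.375p_{Alta}.
The best-response slope dp_{Borealis}/dp_{Alta} = 0.375 > 0: the reaction function is upward-sloping, so the choices are strategic complements.

strategic complements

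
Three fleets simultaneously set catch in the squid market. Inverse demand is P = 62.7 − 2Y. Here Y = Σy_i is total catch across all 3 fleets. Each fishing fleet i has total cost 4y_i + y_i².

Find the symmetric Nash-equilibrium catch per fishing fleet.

5.87

A representative fishing fleet's profit is π_i = y_i(62.7 − 2Y) − 4y_i − y_i², with Y = y_i + Σ_{j≠i} y_j.
First-order condition: 58.7 − 6y_i − 2Σ_{j≠i} y_j = 0.
Imposing symmetry (y_j = y for all j) turns Σ_{j≠i} y_j into 2y, so 58.7 = 10y and y = 5.87.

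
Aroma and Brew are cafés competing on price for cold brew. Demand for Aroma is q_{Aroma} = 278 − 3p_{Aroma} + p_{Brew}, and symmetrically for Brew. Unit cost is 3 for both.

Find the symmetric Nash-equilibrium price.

Aroma's profit: π = (p_{Aroma} − 3)(278 − 3p_{Aroma} + p_{Brew}).
∂π/∂p_{Aroma} = 287 − 6p_{Aroma} + p_{Brew} = 0 ⇒ p_{Aroma} = 287/6 + (1/6)p_{Brew}.
By symmetry p_{Brew} = p_{Aroma}; substituting into the reaction function, (5/6)p_{Aroma} = 287/6 and p_{Aroma} = 57.4.

57.4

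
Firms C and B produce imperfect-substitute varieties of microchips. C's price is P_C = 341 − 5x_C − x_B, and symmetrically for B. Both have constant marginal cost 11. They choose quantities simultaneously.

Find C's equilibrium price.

Firm C's profit: π = x_C(341 − 5x_C − x_B) − 11x_C.
∂π/∂x_C = 330 − 10x_C − x_B = 0 ⇒ x_C = 33 − 0.1x_B.
Setting x_C = x_B in the reaction function: x_C = 33 − 0.1x_C, so x_C = 33 / 1.1 = 30.
P_C = 341 − 5·30 − 30 = 161.

161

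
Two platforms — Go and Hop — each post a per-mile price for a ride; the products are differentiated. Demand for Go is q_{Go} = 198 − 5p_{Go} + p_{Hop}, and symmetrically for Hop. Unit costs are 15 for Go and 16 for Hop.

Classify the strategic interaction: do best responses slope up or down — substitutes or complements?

Go's profit: π = (p_{Go} − 15)(198 − 5p_{Go} + p_{Hop}).
∂π/∂p_{Go} = 273 − 10p_{Go} + p_{Hop} = 0 ⇒ p_{Go} = 27.3 + 0.1p_{Hop}.
The best-response slope dp_{Go}/dp_{Hop} = 0.1 > 0: the reaction function is upward-sloping, so the choices are strategic complements.

strategic complements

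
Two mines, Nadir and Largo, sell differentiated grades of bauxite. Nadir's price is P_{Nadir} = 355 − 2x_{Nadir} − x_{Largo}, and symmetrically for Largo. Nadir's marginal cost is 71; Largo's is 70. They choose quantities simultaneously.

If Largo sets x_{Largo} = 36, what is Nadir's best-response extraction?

62

Mine Nadir's profit: π = x_{Nadir}(355 − 2x_{Nadir} − x_{Largo}) − 71x_{Nadir}.
∂π/∂x_{Nadir} = 284 − 4x_{Nadir} − x_{Largo} = 0 ⇒ x_{Nadir} = 71 − 0.25x_{Largo}.
At x_{Largo} = 36: x_{Nadir} = 71 − 0.25·36 = 62.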